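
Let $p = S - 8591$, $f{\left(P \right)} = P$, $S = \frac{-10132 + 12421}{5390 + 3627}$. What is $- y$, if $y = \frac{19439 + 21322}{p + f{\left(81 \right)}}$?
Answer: $\frac{367541937}{76732381} \approx 4.7899$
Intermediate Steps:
$S = \frac{2289}{9017} \approx 0.25385$
$p = - \frac{77462758}{9017}$ ($p = \frac{2289}{9017} - 8591 = - \frac{77462758}{9017} \approx -8590.8$)
$y = - \frac{367541937}{76732381}$ ($y = \frac{19439 + 21322}{- \frac{77462758}{9017} + 81} = \frac{40761}{- \frac{76732381}{9017}} = 40761 \left(- \frac{9017}{76732381}\right) = - \frac{367541937}{76732381} \approx -4.7899$)
$- y = \left(-1\right) \left(- \frac{367541937}{76732381}\right) = \frac{367541937}{76732381}$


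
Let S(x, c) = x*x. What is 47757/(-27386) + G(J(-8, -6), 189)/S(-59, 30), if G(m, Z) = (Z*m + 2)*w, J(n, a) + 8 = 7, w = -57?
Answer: 125665257/95330666 ≈ 1.3182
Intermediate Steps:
J(n, a) = -1 (J(n, a) = -8 + 7 = -1)
S(x, c) = x²
G(m, Z) = -114 - 57*Z*m (G(m, Z) = (Z*m + 2)*(-57) = (2 + Z*m)*(-57) = -114 - 57*Z*m)
47757/(-27386) + G(J(-8, -6), 189)/S(-59, 30) = 47757/(-27386) + (-114 - 57*189*(-1))/((-59)²) = 47757*(-1/27386) + (-114 + 10773)/3481 = -47757/27386 + 10659*(1/3481) = -47757/27386 + 10659/3481 = 125665257/95330666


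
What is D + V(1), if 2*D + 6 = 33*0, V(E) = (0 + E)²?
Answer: -2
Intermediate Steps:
V(E) = E²
D = -3 (D = -3 + (33*0)/2 = -3 + (½)*0 = -3 + 0 = -3)
D + V(1) = -3 + 1² = -3 + 1 = -2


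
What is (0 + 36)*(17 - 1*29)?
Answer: -432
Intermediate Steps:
(0 + 36)*(17 - 1*29) = 36*(17 - 29) = 36*(-12) = -432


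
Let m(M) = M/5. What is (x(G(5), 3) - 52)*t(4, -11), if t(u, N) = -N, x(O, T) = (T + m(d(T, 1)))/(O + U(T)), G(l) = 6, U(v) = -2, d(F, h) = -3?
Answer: -2827/5 ≈ -565.40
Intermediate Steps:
m(M) = M/5 (m(M) = M*(1/5) = M/5)
x(O, T) = (-3/5 + T)/(-2 + O) (x(O, T) = (T + (1/5)*(-3))/(O - 2) = (T - 3/5)/(-2 + O) = (-3/5 + T)/(-2 + O))
(x(G(5), 3) - 52)*t(4, -11) = ((-3/5 + 3)/(-2 + 6) - 52)*(-1*(-11)) = ((12/5)/4 - 52)*11 = ((1/4)*(12/5) - 52)*11 = (3/5 - 52)*11 = -257/5*11 = -2827/5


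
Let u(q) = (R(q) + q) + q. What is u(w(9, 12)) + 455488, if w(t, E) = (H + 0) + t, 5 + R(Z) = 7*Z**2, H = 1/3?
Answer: 4105003/9 ≈ 4.5611e+5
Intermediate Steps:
H = 1/3 (H = 1*(1/3) = 1/3 ≈ 0.33333)
R(Z) = -5 + 7*Z**2
w(t, E) = 1/3 + t (w(t, E) = (1/3 + 0) + t = 1/3 + t)
u(q) = -5 + 2*q + 7*q**2 (u(q) = ((-5 + 7*q**2) + q) + q = (-5 + q + 7*q**2) + q = -5 + 2*q + 7*q**2)
u(w(9, 12)) + 455488 = (-5 + 2*(1/3 + 9) + 7*(1/3 + 9)**2) + 455488 = (-5 + 2*(28/3) + 7*(28/3)**2) + 455488 = (-5 + 56/3 + 7*(784/9)) + 455488 = (-5 + 56/3 + 5488/9) + 455488 = 5611/9 + 455488 = 4105003/9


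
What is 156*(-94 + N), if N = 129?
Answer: 5460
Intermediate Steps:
156*(-94 + N) = 156*(-94 + 129) = 156*35 = 5460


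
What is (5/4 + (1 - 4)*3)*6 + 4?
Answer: -85/2 ≈ -42.500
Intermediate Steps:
(5/4 + (1 - 4)*3)*6 + 4 = (5*(¼) - 3*3)*6 + 4 = (5/4 - 9)*6 + 4 = -31/4*6 + 4 = -93/2 + 4 = -85/2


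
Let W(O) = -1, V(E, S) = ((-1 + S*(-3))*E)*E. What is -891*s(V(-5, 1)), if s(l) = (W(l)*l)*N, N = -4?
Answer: 356400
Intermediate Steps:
V(E, S) = E**2*(-1 - 3*S) (V(E, S) = ((-1 - 3*S)*E)*E = (E*(-1 - 3*S))*E = E**2*(-1 - 3*S))
s(l) = 4*l (s(l) = -l*(-4) = 4*l)
-891*s(V(-5, 1)) = -3564*(-5)**2*(-1 - 3*1) = -3564*25*(-1 - 3) = -3564*25*(-4) = -3564*(-100) = -891*(-400) = 356400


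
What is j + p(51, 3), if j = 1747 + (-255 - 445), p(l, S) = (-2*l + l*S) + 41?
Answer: 1139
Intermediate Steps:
p(l, S) = 41 - 2*l + S*l (p(l, S) = (-2*l + S*l) + 41 = 41 - 2*l + S*l)
j = 1047 (j = 1747 - 700 = 1047)
j + p(51, 3) = 1047 + (41 - 2*51 + 3*51) = 1047 + (41 - 102 + 153) = 1047 + 92 = 1139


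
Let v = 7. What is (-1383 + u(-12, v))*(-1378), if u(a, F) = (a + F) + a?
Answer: 1929200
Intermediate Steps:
u(a, F) = F + 2*a (u(a, F) = (F + a) + a = F + 2*a)
(-1383 + u(-12, v))*(-1378) = (-1383 + (7 + 2*(-12)))*(-1378) = (-1383 + (7 - 24))*(-1378) = (-1383 - 17)*(-1378) = -1400*(-1378) = 1929200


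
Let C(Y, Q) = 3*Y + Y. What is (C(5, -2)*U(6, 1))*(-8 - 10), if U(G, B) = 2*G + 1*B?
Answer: -4680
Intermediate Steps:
C(Y, Q) = 4*Y
U(G, B) = B + 2*G (U(G, B) = 2*G + B = B + 2*G)
(C(5, -2)*U(6, 1))*(-8 - 10) = ((4*5)*(1 + 2*6))*(-8 - 10) = (20*(1 + 12))*(-18) = (20*13)*(-18) = 260*(-18) = -4680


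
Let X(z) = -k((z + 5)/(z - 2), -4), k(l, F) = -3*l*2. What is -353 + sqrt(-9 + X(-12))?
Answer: -353 + I*sqrt(6) ≈ -353.0 + 2.4495*I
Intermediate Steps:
k(l, F) = -6*l
X(z) = 6*(5 + z)/(-2 + z) (X(z) = -(-6)*(z + 5)/(z - 2) = -(-6)*(5 + z)/(-2 + z) = 6*(5 + z)/(-2 + z))
-353 + sqrt(-9 + X(-12)) = -353 + sqrt(-9 + 6*(5 - 12)/(-2 - 12)) = -353 + sqrt(-9 + 6*(-7)/(-14)) = -353 + sqrt(-9 + 6*(-1/14)*(-7)) = -353 + sqrt(-9 + 3) = -353 + sqrt(-6) = -353 + I*sqrt(6)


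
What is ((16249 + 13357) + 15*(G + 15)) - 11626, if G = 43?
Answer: 18850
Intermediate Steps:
((16249 + 13357) + 15*(G + 15)) - 11626 = ((16249 + 13357) + 15*(43 + 15)) - 11626 = (29606 + 15*58) - 11626 = (29606 + 870) - 11626 = 30476 - 11626 = 18850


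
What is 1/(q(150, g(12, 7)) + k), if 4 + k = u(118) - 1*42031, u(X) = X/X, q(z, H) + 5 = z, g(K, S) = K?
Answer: -1/41889 ≈ -2.3873e-5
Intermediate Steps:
q(z, H) = -5 + z
u(X) = 1
k = -42034 (k = -4 + (1 - 1*42031) = -4 + (1 - 42031) = -4 - 42030 = -42034)
1/(q(150, g(12, 7)) + k) = 1/((-5 + 150) - 42034) = 1/(145 - 42034) = 1/(-41889) = -1/41889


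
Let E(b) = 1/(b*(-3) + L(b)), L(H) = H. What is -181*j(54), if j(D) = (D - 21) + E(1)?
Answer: -11765/2 ≈ -5882.5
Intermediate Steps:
E(b) = -1/(2*b) (E(b) = 1/(b*(-3) + b) = 1/(-3*b + b) = 1/(-2*b) = -1/(2*b))
j(D) = -43/2 + D (j(D) = (D - 21) - ½/1 = (-21 + D) - ½*1 = (-21 + D) - ½ = -43/2 + D)
-181*j(54) = -181*(-43/2 + 54) = -181*65/2 = -11765/2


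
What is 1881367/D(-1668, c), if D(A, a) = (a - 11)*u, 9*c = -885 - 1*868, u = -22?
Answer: 16932303/40744 ≈ 415.58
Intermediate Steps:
c = -1753/9 (c = (-885 - 1*868)/9 = (-885 - 868)/9 = (⅑)*(-1753) = -1753/9 ≈ -194.78)
D(A, a) = 242 - 22*a (D(A, a) = (a - 11)*(-22) = (-11 + a)*(-22) = 242 - 22*a)
1881367/D(-1668, c) = 1881367/(242 - 22*(-1753/9)) = 1881367/(242 + 38566/9) = 1881367/(40744/9) = 1881367*(9/40744) = 16932303/40744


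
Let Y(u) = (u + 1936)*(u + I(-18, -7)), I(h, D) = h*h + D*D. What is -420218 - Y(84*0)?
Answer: -1142346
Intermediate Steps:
I(h, D) = D**2 + h**2 (I(h, D) = h**2 + D**2 = D**2 + h**2)
Y(u) = (373 + u)*(1936 + u) (Y(u) = (u + 1936)*(u + ((-7)**2 + (-18)**2)) = (1936 + u)*(u + (49 + 324)) = (1936 + u)*(u + 373) = (1936 + u)*(373 + u) = (373 + u)*(1936 + u))
-420218 - Y(84*0) = -420218 - (722128 + (84*0)**2 + 2309*(84*0)) = -420218 - (722128 + 0**2 + 2309*0) = -420218 - (722128 + 0 + 0) = -420218 - 1*722128 = -420218 - 722128 = -1142346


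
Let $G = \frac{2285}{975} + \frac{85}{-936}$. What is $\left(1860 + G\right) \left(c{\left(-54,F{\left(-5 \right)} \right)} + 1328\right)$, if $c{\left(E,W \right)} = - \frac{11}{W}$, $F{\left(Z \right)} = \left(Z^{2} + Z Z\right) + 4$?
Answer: $\frac{48069139111}{19440} \approx 2.4727 \cdot 10^{6}$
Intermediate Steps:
$G = \frac{811}{360}$ ($G = 2285 \cdot \frac{1}{975} + 85 \left(- \frac{1}{936}\right) = \frac{457}{195} - \frac{85}{936} = \frac{811}{360} \approx 2.2528$)
$F{\left(Z \right)} = 4 + 2 Z^{2}$ ($F{\left(Z \right)} = \left(Z^{2} + Z^{2}\right) + 4 = 2 Z^{2} + 4 = 4 + 2 Z^{2}$)
$\left(1860 + G\right) \left(c{\left(-54,F{\left(-5 \right)} \right)} + 1328\right) = \left(1860 + \frac{811}{360}\right) \left(- \frac{11}{4 + 2 \left(-5\right)^{2}} + 1328\right) = \frac{670411 \left(- \frac{11}{4 + 2 \cdot 25} + 1328\right)}{360} = \frac{670411 \left(- \frac{11}{4 + 50} + 1328\right)}{360} = \frac{670411 \left(- \frac{11}{54} + 1328\right)}{360} = \frac{670411}{360} \cdot \frac{71701}{54} = \frac{48069139111}{19440}$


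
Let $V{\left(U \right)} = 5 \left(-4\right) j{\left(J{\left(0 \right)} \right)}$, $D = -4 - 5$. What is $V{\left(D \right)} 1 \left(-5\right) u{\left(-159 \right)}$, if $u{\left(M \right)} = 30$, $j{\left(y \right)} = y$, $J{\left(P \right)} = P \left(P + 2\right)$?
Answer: $0$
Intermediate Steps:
$J{\left(P \right)} = P \left(2 + P\right)$
$D = -9$ ($D = -4 - 5 = -9$)
$V{\left(U \right)} = 0$ ($V{\left(U \right)} = 5 \left(-4\right) 0 \left(2 + 0\right) = - 20 \cdot 0 \cdot 2 = \left(-20\right) 0 = 0$)
$V{\left(D \right)} 1 \left(-5\right) u{\left(-159 \right)} = 0 \cdot 1 \left(-5\right) 30 = 0 \left(-5\right) 30 = 0 \cdot 30 = 0$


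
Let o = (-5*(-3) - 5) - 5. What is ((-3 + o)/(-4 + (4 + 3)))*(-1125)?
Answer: -750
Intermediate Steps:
o = 5 (o = (15 - 5) - 5 = 10 - 5 = 5)
((-3 + o)/(-4 + (4 + 3)))*(-1125) = ((-3 + 5)/(-4 + (4 + 3)))*(-1125) = (2/(-4 + 7))*(-1125) = (2/3)*(-1125) = -750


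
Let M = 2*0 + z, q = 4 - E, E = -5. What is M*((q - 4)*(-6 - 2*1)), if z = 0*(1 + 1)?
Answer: 0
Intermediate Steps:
z = 0 (z = 0*2 = 0)
q = 9 (q = 4 - 1*(-5) = 4 + 5 = 9)
M = 0 (M = 2*0 + 0 = 0 + 0 = 0)
M*((q - 4)*(-6 - 2*1)) = 0*((9 - 4)*(-6 - 2*1)) = 0*(5*(-6 - 2)) = 0*(5*(-8)) = 0*(-40) = 0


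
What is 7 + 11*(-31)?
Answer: -334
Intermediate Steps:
7 + 11*(-31) = 7 - 341 = -334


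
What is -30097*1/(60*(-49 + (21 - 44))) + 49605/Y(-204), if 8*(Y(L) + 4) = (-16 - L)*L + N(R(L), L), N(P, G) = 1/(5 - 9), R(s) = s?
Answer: -745464037/221093280 ≈ -3.3717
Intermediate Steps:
N(P, G) = -1/4 (N(P, G) = 1/(-4) = -1/4)
Y(L) = -129/32 + L*(-16 - L)/8 (Y(L) = -4 + ((-16 - L)*L - 1/4)/8 = -4 + (L*(-16 - L) - 1/4)/8 = -4 + (-1/4 + L*(-16 - L))/8 = -4 + (-1/32 + L*(-16 - L)/8) = -129/32 + L*(-16 - L)/8)
-30097*1/(60*(-49 + (21 - 44))) + 49605/Y(-204) = -30097*1/(60*(-49 + (21 - 44))) + 49605/(-129/32 - 2*(-204) - 1/8*(-204)**2) = -30097*1/(60*(-49 - 23)) + 49605/(-129/32 + 408 - 1/8*41616) = -30097/(60*(-72)) + 49605/(-129/32 + 408 - 5202) = -30097/(-4320) + 49605/(-153537/32) = -30097*(-1/4320) + 49605*(-32/153537) = 30097/4320 - 529120/51179 = -745464037/221093280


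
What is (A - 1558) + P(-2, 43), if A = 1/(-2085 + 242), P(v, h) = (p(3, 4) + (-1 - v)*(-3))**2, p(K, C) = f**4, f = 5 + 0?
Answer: 710155817/1843 ≈ 3.8533e+5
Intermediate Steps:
f = 5
p(K, C) = 625 (p(K, C) = 5**4 = 625)
P(v, h) = (628 + 3*v)**2 (P(v, h) = (625 + (-1 - v)*(-3))**2 = (625 + (3 + 3*v))**2 = (628 + 3*v)**2)
A = -1/1843 (A = 1/(-1843) = -1/1843 ≈ -0.00054259)
(A - 1558) + P(-2, 43) = (-1/1843 - 1558) + (628 + 3*(-2))**2 = -2871395/1843 + (628 - 6)**2 = -2871395/1843 + 622**2 = -2871395/1843 + 386884 = 710155817/1843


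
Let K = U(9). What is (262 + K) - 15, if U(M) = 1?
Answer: 248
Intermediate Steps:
K = 1
(262 + K) - 15 = (262 + 1) - 15 = 263 - 15 = 248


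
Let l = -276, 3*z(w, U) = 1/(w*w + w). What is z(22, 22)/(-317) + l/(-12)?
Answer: 11067737/481206 ≈ 23.000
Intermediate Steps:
z(w, U) = 1/(3*(w + w²)) (z(w, U) = 1/(3*(w*w + w)) = 1/(3*(w² + w)) = 1/(3*(w + w²)))
z(22, 22)/(-317) + l/(-12) = ((⅓)/(22*(1 + 22)))/(-317) - 276/(-12) = ((⅓)*(1/22)/23)*(-1/317) - 276*(-1/12) = ((⅓)*(1/22)*(1/23))*(-1/317) + 23 = (1/1518)*(-1/317) + 23 = -1/481206 + 23 = 11067737/481206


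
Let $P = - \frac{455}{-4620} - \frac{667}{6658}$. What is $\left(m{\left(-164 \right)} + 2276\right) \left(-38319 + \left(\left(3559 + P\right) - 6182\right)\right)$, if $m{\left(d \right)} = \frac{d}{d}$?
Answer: $- \frac{1241383272549}{13316} \approx -9.3225 \cdot 10^{7}$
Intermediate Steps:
$m{\left(d \right)} = 1$
$P = - \frac{745}{439428}$ ($P = \left(-455\right) \left(- \frac{1}{4620}\right) - \frac{667}{6658} = \frac{13}{132} - \frac{667}{6658} = - \frac{745}{439428} \approx -0.0016954$)
$\left(m{\left(-164 \right)} + 2276\right) \left(-38319 + \left(\left(3559 + P\right) - 6182\right)\right) = \left(1 + 2276\right) \left(-38319 + \left(\left(3559 - \frac{745}{439428}\right) - 6182\right)\right) = 2277 \left(-38319 + \left(\frac{1563923507}{439428} - 6182\right)\right) = 2277 \left(-38319 - \frac{1152620389}{439428}\right) = 2277 \left(- \frac{17991061921}{439428}\right) = - \frac{1241383272549}{13316}$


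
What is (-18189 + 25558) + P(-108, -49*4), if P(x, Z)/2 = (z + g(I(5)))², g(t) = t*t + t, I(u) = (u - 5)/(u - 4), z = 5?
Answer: 7419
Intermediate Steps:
I(u) = (-5 + u)/(-4 + u)
g(t) = t + t² (g(t) = t² + t = t + t²)
P(x, Z) = 50 (P(x, Z) = 2*(5 + ((-5 + 5)/(-4 + 5))*(1 + (-5 + 5)/(-4 + 5)))² = 2*(5 + (0/1)*(1 + 0/1))² = 2*(5 + (1*0)*(1 + 1*0))² = 2*(5 + 0*(1 + 0))² = 2*(5 + 0*1)² = 2*(5 + 0)² = 2*5² = 2*25 = 50)
(-18189 + 25558) + P(-108, -49*4) = (-18189 + 25558) + 50 = 7369 + 50 = 7419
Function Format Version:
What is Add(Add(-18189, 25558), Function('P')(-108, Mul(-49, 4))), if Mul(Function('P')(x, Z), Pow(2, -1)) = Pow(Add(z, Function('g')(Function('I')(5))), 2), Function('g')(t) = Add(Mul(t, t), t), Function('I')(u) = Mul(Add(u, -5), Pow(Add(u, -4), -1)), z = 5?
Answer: 7419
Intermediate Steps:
Function('I')(u) = Mul(Pow(Add(-4, u), -1), Add(-5, u)) (Function('I')(u) = Mul(Add(-5, u), Pow(Add(-4, u), -1)) = Mul(Pow(Add(-4, u), -1), Add(-5, u)))
Function('g')(t) = Add(t, Pow(t, 2)) (Function('g')(t) = Add(Pow(t, 2), t) = Add(t, Pow(t, 2)))
Function('P')(x, Z) = 50 (Function('P')(x, Z) = Mul(2, Pow(Add(5, Mul(Mul(Pow(Add(-4, 5), -1), Add(-5, 5)), Add(1, Mul(Pow(Add(-4, 5), -1), Add(-5, 5))))), 2)) = Mul(2, Pow(Add(5, Mul(Mul(Pow(1, -1), 0), Add(1, Mul(Pow(1, -1), 0)))), 2)) = Mul(2, Pow(Add(5, Mul(Mul(1, 0), Add(1, Mul(1, 0)))), 2)) = Mul(2, Pow(Add(5, Mul(0, Add(1, 0))), 2)) = Mul(2, Pow(Add(5, Mul(0, 1)), 2)) = Mul(2, Pow(Add(5, 0), 2)) = Mul(2, Pow(5, 2)) = Mul(2, 25) = 50)
Add(Add(-18189, 25558), Function('P')(-108, Mul(-49, 4))) = Add(Add(-18189, 25558), 50) = Add(7369, 50) = 7419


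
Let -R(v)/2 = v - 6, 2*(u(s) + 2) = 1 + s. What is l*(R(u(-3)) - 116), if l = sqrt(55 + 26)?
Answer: -882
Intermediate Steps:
u(s) = -3/2 + s/2 (u(s) = -2 + (1 + s)/2 = -2 + (1/2 + s/2) = -3/2 + s/2)
R(v) = 12 - 2*v (R(v) = -2*(v - 6) = -2*(-6 + v) = 12 - 2*v)
l = 9 (l = sqrt(81) = 9)
l*(R(u(-3)) - 116) = 9*((12 - 2*(-3/2 + (1/2)*(-3))) - 116) = 9*((12 - 2*(-3/2 - 3/2)) - 116) = 9*((12 - 2*(-3)) - 116) = 9*((12 + 6) - 116) = 9*(18 - 116) = 9*(-98) = -882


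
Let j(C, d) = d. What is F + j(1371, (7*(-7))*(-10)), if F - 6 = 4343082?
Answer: 4343578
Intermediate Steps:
F = 4343088 (F = 6 + 4343082 = 4343088)
F + j(1371, (7*(-7))*(-10)) = 4343088 + (7*(-7))*(-10) = 4343088 - 49*(-10) = 4343088 + 490 = 4343578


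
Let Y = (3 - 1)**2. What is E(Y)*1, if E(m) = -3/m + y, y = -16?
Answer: -67/4 ≈ -16.750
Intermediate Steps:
Y = 4 (Y = 2**2 = 4)
E(m) = -16 - 3/m (E(m) = -3/m - 16 = -16 - 3/m)
E(Y)*1 = (-16 - 3/4)*1 = -67/4*1 = -67/4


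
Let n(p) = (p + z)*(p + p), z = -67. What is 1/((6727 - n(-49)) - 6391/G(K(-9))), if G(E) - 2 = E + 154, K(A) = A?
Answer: -21/98374 ≈ -0.00021347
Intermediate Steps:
n(p) = 2*p*(-67 + p) (n(p) = (p - 67)*(p + p) = (-67 + p)*(2*p) = 2*p*(-67 + p))
G(E) = 156 + E (G(E) = 2 + (E + 154) = 2 + (154 + E) = 156 + E)
1/((6727 - n(-49)) - 6391/G(K(-9))) = 1/((6727 - 2*(-49)*(-67 - 49)) - 6391/(156 - 9)) = 1/((6727 - 2*(-49)*(-116)) - 6391/147) = 1/((6727 - 1*11368) - 6391*1/147) = 1/((6727 - 11368) - 913/21) = 1/(-4641 - 913/21) = 1/(-98374/21) = -21/98374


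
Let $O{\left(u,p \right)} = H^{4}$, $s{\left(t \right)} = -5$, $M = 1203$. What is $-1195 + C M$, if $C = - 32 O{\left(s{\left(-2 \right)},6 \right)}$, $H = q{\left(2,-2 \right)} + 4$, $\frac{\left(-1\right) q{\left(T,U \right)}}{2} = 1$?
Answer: $-617131$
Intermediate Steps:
$q{\left(T,U \right)} = -2$ ($q{\left(T,U \right)} = \left(-2\right) 1 = -2$)
$H = 2$ ($H = -2 + 4 = 2$)
$O{\left(u,p \right)} = 16$ ($O{\left(u,p \right)} = 2^{4} = 16$)
$C = -512$ ($C = \left(-32\right) 16 = -512$)
$-1195 + C M = -1195 - 615936 = -617131$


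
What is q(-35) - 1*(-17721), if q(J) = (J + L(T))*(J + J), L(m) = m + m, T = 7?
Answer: 19191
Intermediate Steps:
L(m) = 2*m
q(J) = 2*J*(14 + J) (q(J) = (J + 2*7)*(J + J) = (J + 14)*(2*J) = (14 + J)*(2*J) = 2*J*(14 + J))
q(-35) - 1*(-17721) = 2*(-35)*(14 - 35) - 1*(-17721) = 2*(-35)*(-21) + 17721 = 1470 + 17721 = 19191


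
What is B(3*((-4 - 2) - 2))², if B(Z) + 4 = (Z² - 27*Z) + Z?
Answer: 1430416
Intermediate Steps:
B(Z) = -4 + Z² - 26*Z (B(Z) = -4 + ((Z² - 27*Z) + Z) = -4 + (Z² - 26*Z) = -4 + Z² - 26*Z)
B(3*((-4 - 2) - 2))² = (-4 + (3*((-4 - 2) - 2))² - 78*((-4 - 2) - 2))² = (-4 + (3*(-6 - 2))² - 78*(-6 - 2))² = (-4 + (3*(-8))² - 78*(-8))² = (-4 + (-24)² - 26*(-24))² = (-4 + 576 + 624)² = 1196² = 1430416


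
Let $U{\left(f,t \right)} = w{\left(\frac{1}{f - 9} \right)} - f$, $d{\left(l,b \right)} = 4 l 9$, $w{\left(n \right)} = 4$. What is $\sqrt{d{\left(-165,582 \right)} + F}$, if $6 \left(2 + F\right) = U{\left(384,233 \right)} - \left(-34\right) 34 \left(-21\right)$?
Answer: $\frac{i \sqrt{90462}}{3} \approx 100.26 i$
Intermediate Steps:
$d{\left(l,b \right)} = 36 l$
$U{\left(f,t \right)} = 4 - f$
$F = - \frac{12334}{3}$ ($F = -2 + \frac{\left(4 - 384\right) - \left(-34\right) 34 \left(-21\right)}{6} = -2 + \frac{\left(4 - 384\right) - \left(-1156\right) \left(-21\right)}{6} = -2 + \frac{-380 - 24276}{6} = -2 + \frac{1}{6} \left(-24656\right) = -2 - \frac{12328}{3} = - \frac{12334}{3} \approx -4111.3$)
$\sqrt{d{\left(-165,582 \right)} + F} = \sqrt{36 \left(-165\right) - \frac{12334}{3}} = \sqrt{-5940 - \frac{12334}{3}} = \sqrt{- \frac{30154}{3}} = \frac{i \sqrt{90462}}{3}$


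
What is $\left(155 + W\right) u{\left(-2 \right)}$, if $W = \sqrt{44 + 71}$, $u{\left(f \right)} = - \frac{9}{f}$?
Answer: $\frac{1395}{2} + \frac{9 \sqrt{115}}{2} \approx 745.76$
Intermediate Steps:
$W = \sqrt{115} \approx 10.724$
$\left(155 + W\right) u{\left(-2 \right)} = \left(155 + \sqrt{115}\right) \left(- \frac{9}{-2}\right) = \left(155 + \sqrt{115}\right) \left(\left(-9\right) \left(- \frac{1}{2}\right)\right) = \left(155 + \sqrt{115}\right) \frac{9}{2} = \frac{1395}{2} + \frac{9 \sqrt{115}}{2}$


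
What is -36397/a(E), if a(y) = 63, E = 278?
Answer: -36397/63 ≈ -577.73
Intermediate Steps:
-36397/a(E) = -36397/63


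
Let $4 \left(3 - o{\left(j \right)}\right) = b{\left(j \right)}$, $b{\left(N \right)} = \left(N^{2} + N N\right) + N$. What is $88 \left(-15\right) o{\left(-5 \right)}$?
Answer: $10890$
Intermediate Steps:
$b{\left(N \right)} = N + 2 N^{2}$ ($b{\left(N \right)} = \left(N^{2} + N^{2}\right) + N = 2 N^{2} + N = N + 2 N^{2}$)
$o{\left(j \right)} = 3 - \frac{j \left(1 + 2 j\right)}{4}$
$88 \left(-15\right) o{\left(-5 \right)} = 88 \left(-15\right) \left(3 - - \frac{5 \left(1 + 2 \left(-5\right)\right)}{4}\right) = - 1320 \left(3 - - \frac{5 \left(1 - 10\right)}{4}\right) = - 1320 \left(3 - \left(- \frac{5}{4}\right) \left(-9\right)\right) = - 1320 \left(3 - \frac{45}{4}\right) = \left(-1320\right) \left(- \frac{33}{4}\right) = 10890$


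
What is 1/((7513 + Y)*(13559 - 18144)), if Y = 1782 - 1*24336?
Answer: 1/68962985 ≈ 1.4501e-8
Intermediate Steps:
Y = -22554 (Y = 1782 - 24336 = -22554)
1/((7513 + Y)*(13559 - 18144)) = 1/((7513 - 22554)*(13559 - 18144)) = 1/(-15041*(-4585)) = 1/68962985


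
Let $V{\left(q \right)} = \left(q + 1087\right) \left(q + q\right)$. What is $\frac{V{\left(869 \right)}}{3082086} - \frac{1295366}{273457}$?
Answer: $- \frac{510467447530}{140469665217} \approx -3.634$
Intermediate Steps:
$V{\left(q \right)} = 2 q \left(1087 + q\right)$ ($V{\left(q \right)} = \left(1087 + q\right) 2 q = 2 q \left(1087 + q\right)$)
$\frac{V{\left(869 \right)}}{3082086} - \frac{1295366}{273457} = \frac{2 \cdot 869 \left(1087 + 869\right)}{3082086} - \frac{1295366}{273457} = 2 \cdot 869 \cdot 1956 \cdot \frac{1}{3082086} - \frac{1295366}{273457} = 3399528 \cdot \frac{1}{3082086} - \frac{1295366}{273457} = \frac{566588}{513681} - \frac{1295366}{273457} = - \frac{510467447530}{140469665217}$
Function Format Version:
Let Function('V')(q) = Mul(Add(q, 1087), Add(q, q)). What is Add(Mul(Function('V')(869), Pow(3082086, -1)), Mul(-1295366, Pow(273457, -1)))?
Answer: Rational(-510467447530, 140469665217) ≈ -3.6340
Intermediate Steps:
Function('V')(q) = Mul(2, q, Add(1087, q)) (Function('V')(q) = Mul(Add(1087, q), Mul(2, q)) = Mul(2, q, Add(1087, q)))
Add(Mul(Function('V')(869), Pow(3082086, -1)), Mul(-1295366, Pow(273457, -1))) = Add(Mul(Mul(2, 869, Add(1087, 869)), Pow(3082086, -1)), Mul(-1295366, Pow(273457, -1))) = Add(Mul(Mul(2, 869, 1956), Rational(1, 3082086)), Mul(-1295366, Rational(1, 273457))) = Add(Mul(3399528, Rational(1, 3082086)), Rational(-1295366, 273457)) = Add(Rational(566588, 513681), Rational(-1295366, 273457)) = Rational(-510467447530, 140469665217)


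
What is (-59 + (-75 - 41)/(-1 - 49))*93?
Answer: -131781/25 ≈ -5271.2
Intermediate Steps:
(-59 + (-75 - 41)/(-1 - 49))*93 = (-59 - 116/(-50))*93 = (-59 - 116*(-1/50))*93 = (-59 + 58/25)*93 = -1417/25*93 = -131781/25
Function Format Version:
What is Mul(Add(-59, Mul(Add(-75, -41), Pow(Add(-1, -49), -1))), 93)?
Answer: Rational(-131781, 25) ≈ -5271.2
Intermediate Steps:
Mul(Add(-59, Mul(Add(-75, -41), Pow(Add(-1, -49), -1))), 93) = Mul(Add(-59, Mul(-116, Pow(-50, -1))), 93) = Mul(Add(-59, Mul(-116, Rational(-1, 50))), 93) = Mul(Add(-59, Rational(58, 25)), 93) = Mul(Rational(-1417, 25), 93) = Rational(-131781, 25)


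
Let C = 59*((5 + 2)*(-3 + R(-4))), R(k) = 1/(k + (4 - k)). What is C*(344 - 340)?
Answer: -4543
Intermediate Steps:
R(k) = ¼ (R(k) = 1/4 = ¼)
C = -4543/4 (C = 59*((5 + 2)*(-3 + ¼)) = 59*(7*(-11/4)) = 59*(-77/4) = -4543/4 ≈ -1135.8)
C*(344 - 340) = -4543*(344 - 340)/4 = -4543/4*4 = -4543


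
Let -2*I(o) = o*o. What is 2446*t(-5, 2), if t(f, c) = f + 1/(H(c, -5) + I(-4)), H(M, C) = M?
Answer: -37913/3 ≈ -12638.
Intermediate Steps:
I(o) = -o**2/2 (I(o) = -o*o/2 = -o**2/2)
t(f, c) = f + 1/(-8 + c) (t(f, c) = f + 1/(c - 1/2*(-4)**2) = f + 1/(c - 1/2*16) = f + 1/(c - 8) = f + 1/(-8 + c))
2446*t(-5, 2) = 2446*((1 - 8*(-5) + 2*(-5))/(-8 + 2)) = 2446*((1 + 40 - 10)/(-6)) = 2446*(-1/6*31) = 2446*(-31/6) = -37913/3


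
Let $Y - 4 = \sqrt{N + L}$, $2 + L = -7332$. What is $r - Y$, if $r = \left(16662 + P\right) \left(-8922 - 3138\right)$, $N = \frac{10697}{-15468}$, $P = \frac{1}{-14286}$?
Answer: $- \frac{478447004834}{2381} - \frac{i \sqrt{438722785803}}{7734} \approx -2.0094 \cdot 10^{8} - 85.643 i$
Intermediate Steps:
$P = - \frac{1}{14286} \approx -6.9999 \cdot 10^{-5}$
$N = - \frac{10697}{15468}$ ($N = 10697 \left(- \frac{1}{15468}\right) = - \frac{10697}{15468} \approx -0.69156$)
$L = -7334$ ($L = -2 - 7332 = -7334$)
$Y = 4 + \frac{i \sqrt{438722785803}}{7734}$ ($Y = 4 + \sqrt{- \frac{10697}{15468} - 7334} = 4 + \sqrt{- \frac{113453009}{15468}} = 4 + \frac{i \sqrt{438722785803}}{7734} \approx 4.0 + 85.643 i$)
$r = - \frac{478446995310}{2381}$ ($r = \left(16662 - \frac{1}{14286}\right) \left(-8922 - 3138\right) = \frac{238033331}{14286} \left(-12060\right) = - \frac{478446995310}{2381} \approx -2.0094 \cdot 10^{8}$)
$r - Y = - \frac{478446995310}{2381} - \left(4 + \frac{i \sqrt{438722785803}}{7734}\right) = - \frac{478447004834}{2381} - \frac{i \sqrt{438722785803}}{7734}$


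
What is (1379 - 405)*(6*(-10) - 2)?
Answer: -60388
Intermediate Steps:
(1379 - 405)*(6*(-10) - 2) = 974*(-60 - 2) = 974*(-62) = -60388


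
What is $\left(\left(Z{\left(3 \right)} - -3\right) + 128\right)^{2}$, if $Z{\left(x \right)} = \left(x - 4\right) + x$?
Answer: $17689$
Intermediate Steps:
$Z{\left(x \right)} = -4 + 2 x$ ($Z{\left(x \right)} = \left(-4 + x\right) + x = -4 + 2 x$)
$\left(\left(Z{\left(3 \right)} - -3\right) + 128\right)^{2} = \left(\left(\left(-4 + 2 \cdot 3\right) - -3\right) + 128\right)^{2} = \left(\left(\left(-4 + 6\right) + 3\right) + 128\right)^{2} = \left(\left(2 + 3\right) + 128\right)^{2} = \left(5 + 128\right)^{2} = 133^{2} = 17689$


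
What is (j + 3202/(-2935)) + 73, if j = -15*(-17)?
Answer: 959478/2935 ≈ 326.91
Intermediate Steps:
j = 255
(j + 3202/(-2935)) + 73 = (255 + 3202/(-2935)) + 73 = (255 + 3202*(-1/2935)) + 73 = (255 - 3202/2935) + 73 = 745223/2935 + 73 = 959478/2935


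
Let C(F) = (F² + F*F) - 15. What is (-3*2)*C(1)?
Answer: 78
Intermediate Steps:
C(F) = -15 + 2*F² (C(F) = (F² + F²) - 15 = 2*F² - 15 = -15 + 2*F²)
(-3*2)*C(1) = (-3*2)*(-15 + 2*1²) = -6*(-15 + 2*1) = -6*(-15 + 2) = -6*(-13) = 78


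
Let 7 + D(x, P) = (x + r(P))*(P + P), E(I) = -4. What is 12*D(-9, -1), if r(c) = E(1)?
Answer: 228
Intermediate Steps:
r(c) = -4
D(x, P) = -7 + 2*P*(-4 + x) (D(x, P) = -7 + (x - 4)*(P + P) = -7 + (-4 + x)*(2*P) = -7 + 2*P*(-4 + x))
12*D(-9, -1) = 12*(-7 - 8*(-1) + 2*(-1)*(-9)) = 12*(-7 + 8 + 18) = 12*19 = 228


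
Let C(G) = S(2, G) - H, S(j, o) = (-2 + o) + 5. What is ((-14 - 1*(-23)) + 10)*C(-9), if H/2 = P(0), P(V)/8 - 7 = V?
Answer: -2242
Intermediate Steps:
S(j, o) = 3 + o
P(V) = 56 + 8*V
H = 112 (H = 2*(56 + 8*0) = 2*(56 + 0) = 2*56 = 112)
C(G) = -109 + G (C(G) = (3 + G) - 1*112 = (3 + G) - 112 = -109 + G)
((-14 - 1*(-23)) + 10)*C(-9) = ((-14 - 1*(-23)) + 10)*(-109 - 9) = ((-14 + 23) + 10)*(-118) = (9 + 10)*(-118) = 19*(-118) = -2242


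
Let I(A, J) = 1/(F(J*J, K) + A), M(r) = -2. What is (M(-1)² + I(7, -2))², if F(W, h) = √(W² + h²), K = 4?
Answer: 5657/289 - 600*√2/289 ≈ 16.638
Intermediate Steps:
I(A, J) = 1/(A + √(16 + J⁴)) (I(A, J) = 1/(√((J*J)² + 4²) + A) = 1/(√((J²)² + 16) + A) = 1/(√(J⁴ + 16) + A) = 1/(√(16 + J⁴) + A) = 1/(A + √(16 + J⁴)))
(M(-1)² + I(7, -2))² = ((-2)² + 1/(7 + √(16 + (-2)⁴)))² = (4 + 1/(7 + √(16 + 16)))² = (4 + 1/(7 + √32))² = (4 + 1/(7 + 4*√2))²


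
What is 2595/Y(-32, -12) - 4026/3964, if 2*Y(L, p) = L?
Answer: -2587749/15856 ≈ -163.20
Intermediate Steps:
Y(L, p) = L/2
2595/Y(-32, -12) - 4026/3964 = 2595/(((1/2)*(-32))) - 4026/3964 = 2595/(-16) - 4026*1/3964 = 2595*(-1/16) - 2013/1982 = -2595/16 - 2013/1982 = -2587749/15856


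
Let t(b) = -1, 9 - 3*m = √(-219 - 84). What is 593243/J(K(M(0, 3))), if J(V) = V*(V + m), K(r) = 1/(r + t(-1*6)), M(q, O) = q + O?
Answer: 49832412/551 + 4745944*I*√303/551 ≈ 90440.0 + 1.4993e+5*I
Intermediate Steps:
m = 3 - I*√303/3 (m = 3 - √(-219 - 84)/3 = 3 - I*√303/3 ≈ 3.0 - 5.8023*I)
M(q, O) = O + q
K(r) = 1/(-1 + r) (K(r) = 1/(r - 1) = 1/(-1 + r))
J(V) = V*(3 + V - I*√303/3) (J(V) = V*(V + (3 - I*√303/3)) = V*(3 + V - I*√303/3))
593243/J(K(M(0, 3))) = 593243/(((9 + 3/(-1 + (3 + 0)) - I*√303)/(3*(-1 + (3 + 0))))) = 593243/(((9 + 3/(-1 + 3) - I*√303)/(3*(-1 + 3)))) = 593243/(((⅓)*(9 + 3/2 - I*√303)/2)) = 593243/(((⅓)*(½)*(9 + 3*(½) - I*√303))) = 593243/(((⅓)*(½)*(9 + 3/2 - I*√303))) = 593243/(((⅓)*(½)*(21/2 - I*√303))) = 593243/(7/4 - I*√303/6)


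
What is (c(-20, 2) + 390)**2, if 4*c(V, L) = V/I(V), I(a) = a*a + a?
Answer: 878470321/5776 ≈ 1.5209e+5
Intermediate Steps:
I(a) = a + a**2 (I(a) = a**2 + a = a + a**2)
c(V, L) = 1/(4*(1 + V)) (c(V, L) = (V/((V*(1 + V))))/4 = (V*(1/(V*(1 + V))))/4 = 1/(4*(1 + V)))
(c(-20, 2) + 390)**2 = (1/(4*(1 - 20)) + 390)**2 = ((1/4)/(-19) + 390)**2 = ((1/4)*(-1/19) + 390)**2 = (-1/76 + 390)**2 = (29639/76)**2 = 878470321/5776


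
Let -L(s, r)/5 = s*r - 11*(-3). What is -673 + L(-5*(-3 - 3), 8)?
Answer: -2038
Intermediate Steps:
L(s, r) = -165 - 5*r*s (L(s, r) = -5*(s*r - 11*(-3)) = -5*(r*s + 33) = -5*(33 + r*s) = -165 - 5*r*s)
-673 + L(-5*(-3 - 3), 8) = -673 + (-165 - 5*8*(-5*(-3 - 3))) = -673 + (-165 - 5*8*(-5*(-6))) = -673 + (-165 - 5*8*30) = -673 + (-165 - 1200) = -673 - 1365 = -2038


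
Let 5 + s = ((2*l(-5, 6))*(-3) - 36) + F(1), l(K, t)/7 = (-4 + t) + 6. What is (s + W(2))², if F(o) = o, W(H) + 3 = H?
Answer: 142129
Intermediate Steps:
W(H) = -3 + H
l(K, t) = 14 + 7*t (l(K, t) = 7*((-4 + t) + 6) = 7*(2 + t) = 14 + 7*t)
s = -376 (s = -5 + (((2*(14 + 7*6))*(-3) - 36) + 1) = -5 + (((2*(14 + 42))*(-3) - 36) + 1) = -5 + (((2*56)*(-3) - 36) + 1) = -5 + ((112*(-3) - 36) + 1) = -5 + ((-336 - 36) + 1) = -5 + (-372 + 1) = -5 - 371 = -376)
(s + W(2))² = (-376 + (-3 + 2))² = (-376 - 1)² = (-377)² = 142129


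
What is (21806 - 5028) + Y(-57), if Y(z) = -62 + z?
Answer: 16659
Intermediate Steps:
(21806 - 5028) + Y(-57) = (21806 - 5028) + (-62 - 57) = 16778 - 119 = 16659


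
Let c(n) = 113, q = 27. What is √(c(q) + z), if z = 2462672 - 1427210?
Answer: 5*√41423 ≈ 1017.6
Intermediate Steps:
z = 1035462
√(c(q) + z) = √(113 + 1035462) = √1035575 = 5*√41423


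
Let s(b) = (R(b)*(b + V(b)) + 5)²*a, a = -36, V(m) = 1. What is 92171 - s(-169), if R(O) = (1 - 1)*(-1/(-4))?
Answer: 93071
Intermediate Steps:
R(O) = 0 (R(O) = 0*(-1*(-¼)) = 0*(¼) = 0)
s(b) = -900 (s(b) = (0*(b + 1) + 5)²*(-36) = (0*(1 + b) + 5)²*(-36) = (0 + 5)²*(-36) = 5²*(-36) = 25*(-36) = -900)
92171 - s(-169) = 92171 - 1*(-900) = 92171 + 900 = 93071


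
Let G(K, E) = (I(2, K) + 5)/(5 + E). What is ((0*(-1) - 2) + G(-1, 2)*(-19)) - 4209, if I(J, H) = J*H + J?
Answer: -29572/7 ≈ -4224.6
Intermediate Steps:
I(J, H) = J + H*J (I(J, H) = H*J + J = J + H*J)
G(K, E) = (7 + 2*K)/(5 + E) (G(K, E) = (2*(1 + K) + 5)/(5 + E) = ((2 + 2*K) + 5)/(5 + E) = (7 + 2*K)/(5 + E))
((0*(-1) - 2) + G(-1, 2)*(-19)) - 4209 = ((0*(-1) - 2) + ((7 + 2*(-1))/(5 + 2))*(-19)) - 4209 = ((0 - 2) + ((7 - 2)/7)*(-19)) - 4209 = (-2 + ((⅐)*5)*(-19)) - 4209 = (-2 + (5/7)*(-19)) - 4209 = (-2 - 95/7) - 4209 = -109/7 - 4209 = -29572/7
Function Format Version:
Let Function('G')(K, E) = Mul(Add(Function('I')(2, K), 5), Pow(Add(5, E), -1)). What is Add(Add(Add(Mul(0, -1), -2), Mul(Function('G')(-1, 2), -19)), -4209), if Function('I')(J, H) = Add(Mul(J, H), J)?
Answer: Rational(-29572, 7) ≈ -4224.6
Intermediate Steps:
Function('I')(J, H) = Add(J, Mul(H, J)) (Function('I')(J, H) = Add(Mul(H, J), J) = Add(J, Mul(H, J)))
Function('G')(K, E) = Mul(Pow(Add(5, E), -1), Add(7, Mul(2, K))) (Function('G')(K, E) = Mul(Add(Mul(2, Add(1, K)), 5), Pow(Add(5, E), -1)) = Mul(Add(Add(2, Mul(2, K)), 5), Pow(Add(5, E), -1)) = Mul(Add(7, Mul(2, K)), Pow(Add(5, E), -1)) = Mul(Pow(Add(5, E), -1), Add(7, Mul(2, K))))
Add(Add(Add(Mul(0, -1), -2), Mul(Function('G')(-1, 2), -19)), -4209) = Add(Add(Add(Mul(0, -1), -2), Mul(Mul(Pow(Add(5, 2), -1), Add(7, Mul(2, -1))), -19)), -4209) = Add(Add(Add(0, -2), Mul(Mul(Pow(7, -1), Add(7, -2)), -19)), -4209) = Add(Add(-2, Mul(Mul(Rational(1, 7), 5), -19)), -4209) = Add(Add(-2, Mul(Rational(5, 7), -19)), -4209) = Add(Add(-2, Rational(-95, 7)), -4209) = Add(Rational(-109, 7), -4209) = Rational(-29572, 7)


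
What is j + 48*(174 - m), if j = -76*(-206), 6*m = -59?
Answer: 24480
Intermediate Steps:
m = -59/6 (m = (⅙)*(-59) = -59/6 ≈ -9.8333)
j = 15656
j + 48*(174 - m) = 15656 + 48*(174 - 1*(-59/6)) = 15656 + 48*(174 + 59/6) = 15656 + 48*(1103/6) = 15656 + 8824 = 24480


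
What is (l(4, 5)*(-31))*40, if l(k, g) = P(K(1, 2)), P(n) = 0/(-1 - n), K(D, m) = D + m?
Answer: 0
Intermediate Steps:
P(n) = 0
l(k, g) = 0
(l(4, 5)*(-31))*40 = (0*(-31))*40 = 0*40 = 0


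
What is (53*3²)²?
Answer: 227529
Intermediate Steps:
(53*3²)² = (53*9)² = 477² = 227529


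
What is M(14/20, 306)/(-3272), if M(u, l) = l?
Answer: -153/1636 ≈ -0.093521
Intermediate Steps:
M(14/20, 306)/(-3272) = 306/(-3272) = 306*(-1/3272) = -153/1636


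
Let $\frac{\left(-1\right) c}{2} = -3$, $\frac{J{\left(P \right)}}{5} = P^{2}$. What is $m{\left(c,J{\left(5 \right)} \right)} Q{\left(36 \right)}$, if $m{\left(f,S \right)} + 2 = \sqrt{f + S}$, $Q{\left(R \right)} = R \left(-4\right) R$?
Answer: $10368 - 5184 \sqrt{131} \approx -48966.0$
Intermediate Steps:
$Q{\left(R \right)} = - 4 R^{2}$ ($Q{\left(R \right)} = - 4 R R = - 4 R^{2}$)
$J{\left(P \right)} = 5 P^{2}$
$c = 6$ ($c = \left(-2\right) \left(-3\right) = 6$)
$m{\left(f,S \right)} = -2 + \sqrt{S + f}$ ($m{\left(f,S \right)} = -2 + \sqrt{f + S} = -2 + \sqrt{S + f}$)
$m{\left(c,J{\left(5 \right)} \right)} Q{\left(36 \right)} = \left(-2 + \sqrt{5 \cdot 5^{2} + 6}\right) \left(- 4 \cdot 36^{2}\right) = \left(-2 + \sqrt{5 \cdot 25 + 6}\right) \left(\left(-4\right) 1296\right) = \left(-2 + \sqrt{125 + 6}\right) \left(-5184\right) = \left(-2 + \sqrt{131}\right) \left(-5184\right) = 10368 - 5184 \sqrt{131}$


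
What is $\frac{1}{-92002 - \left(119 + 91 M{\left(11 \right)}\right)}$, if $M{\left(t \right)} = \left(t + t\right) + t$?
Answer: $- \frac{1}{95124} \approx -1.0513 \cdot 10^{-5}$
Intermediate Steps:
$M{\left(t \right)} = 3 t$ ($M{\left(t \right)} = 2 t + t = 3 t$)
$\frac{1}{-92002 - \left(119 + 91 M{\left(11 \right)}\right)} = \frac{1}{-92002 - \left(119 + 91 \cdot 3 \cdot 11\right)} = \frac{1}{-92002 - 3122} = \frac{1}{-95124} = - \frac{1}{95124}$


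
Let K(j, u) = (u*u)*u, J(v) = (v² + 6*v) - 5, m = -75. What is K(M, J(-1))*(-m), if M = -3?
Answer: -75000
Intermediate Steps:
J(v) = -5 + v² + 6*v
K(j, u) = u³ (K(j, u) = u²*u = u³)
K(M, J(-1))*(-m) = (-5 + (-1)² + 6*(-1))³*(-1*(-75)) = (-5 + 1 - 6)³*75 = (-10)³*75 = -1000*75 = -75000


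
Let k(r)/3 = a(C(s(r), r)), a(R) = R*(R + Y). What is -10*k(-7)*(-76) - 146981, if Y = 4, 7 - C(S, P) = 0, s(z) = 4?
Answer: 28579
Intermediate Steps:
C(S, P) = 7 (C(S, P) = 7 - 1*0 = 7 + 0 = 7)
a(R) = R*(4 + R) (a(R) = R*(R + 4) = R*(4 + R))
k(r) = 231 (k(r) = 3*(7*(4 + 7)) = 3*(7*11) = 3*77 = 231)
-10*k(-7)*(-76) - 146981 = -10*231*(-76) - 146981 = -2310*(-76) - 146981 = 175560 - 146981 = 28579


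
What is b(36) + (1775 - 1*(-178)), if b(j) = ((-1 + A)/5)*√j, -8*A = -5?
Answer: 39051/20 ≈ 1952.6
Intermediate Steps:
A = 5/8 (A = -⅛*(-5) = 5/8 ≈ 0.62500)
b(j) = -3*√j/40 (b(j) = ((-1 + 5/8)/5)*√j = ((⅕)*(-3/8))*√j = -3*√j/40)
b(36) + (1775 - 1*(-178)) = -3*√36/40 + (1775 - 1*(-178)) = -3/40*6 + (1775 + 178) = -9/20 + 1953 = 39051/20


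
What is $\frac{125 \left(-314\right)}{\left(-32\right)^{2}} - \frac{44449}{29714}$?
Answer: $- \frac{302947569}{7606784} \approx -39.826$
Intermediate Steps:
$\frac{125 \left(-314\right)}{\left(-32\right)^{2}} - \frac{44449}{29714} = - \frac{39250}{1024} - \frac{44449}{29714} = \left(-39250\right) \frac{1}{1024} - \frac{44449}{29714} = - \frac{19625}{512} - \frac{44449}{29714} = - \frac{302947569}{7606784}$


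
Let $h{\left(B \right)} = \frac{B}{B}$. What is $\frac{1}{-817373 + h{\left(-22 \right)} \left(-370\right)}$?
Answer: $- \frac{1}{817743} \approx -1.2229 \cdot 10^{-6}$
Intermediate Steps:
$h{\left(B \right)} = 1$
$\frac{1}{-817373 + h{\left(-22 \right)} \left(-370\right)} = \frac{1}{-817373 + 1 \left(-370\right)} = \frac{1}{-817373 - 370} = \frac{1}{-817743} = - \frac{1}{817743}$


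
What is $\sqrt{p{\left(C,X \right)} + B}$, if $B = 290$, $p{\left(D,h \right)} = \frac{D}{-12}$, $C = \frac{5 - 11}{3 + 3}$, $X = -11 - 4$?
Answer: $\frac{59 \sqrt{3}}{6} \approx 17.032$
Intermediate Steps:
$X = -15$ ($X = -11 - 4 = -15$)
$C = -1$ ($C = - \frac{6}{6} = \left(-6\right) \frac{1}{6} = -1$)
$p{\left(D,h \right)} = - \frac{D}{12}$ ($p{\left(D,h \right)} = D \left(- \frac{1}{12}\right) = - \frac{D}{12}$)
$\sqrt{p{\left(C,X \right)} + B} = \sqrt{\left(- \frac{1}{12}\right) \left(-1\right) + 290} = \sqrt{\frac{1}{12} + 290} = \sqrt{\frac{3481}{12}} = \frac{59 \sqrt{3}}{6}$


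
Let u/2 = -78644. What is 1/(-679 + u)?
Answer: -1/157967 ≈ -6.3304e-6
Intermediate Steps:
u = -157288 (u = 2*(-78644) = -157288)
1/(-679 + u) = 1/(-679 - 157288) = 1/(-157967) = -1/157967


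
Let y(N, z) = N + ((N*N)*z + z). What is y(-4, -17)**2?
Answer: 85849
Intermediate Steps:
y(N, z) = N + z + z*N**2 (y(N, z) = N + (N**2*z + z) = N + (z*N**2 + z) = N + (z + z*N**2) = N + z + z*N**2)
y(-4, -17)**2 = (-4 - 17 - 17*(-4)**2)**2 = (-4 - 17 - 17*16)**2 = (-4 - 17 - 272)**2 = (-293)**2 = 85849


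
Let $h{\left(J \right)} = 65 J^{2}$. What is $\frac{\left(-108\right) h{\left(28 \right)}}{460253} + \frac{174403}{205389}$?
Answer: $- \frac{1050125827561}{94530903417} \approx -11.109$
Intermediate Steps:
$\frac{\left(-108\right) h{\left(28 \right)}}{460253} + \frac{174403}{205389} = \frac{\left(-108\right) 65 \cdot 28^{2}}{460253} + \frac{174403}{205389} = - 108 \cdot 65 \cdot 784 \cdot \frac{1}{460253} + 174403 \cdot \frac{1}{205389} = \left(-108\right) 50960 \cdot \frac{1}{460253} + \frac{174403}{205389} = \left(-5503680\right) \frac{1}{460253} + \frac{174403}{205389} = - \frac{5503680}{460253} + \frac{174403}{205389} = - \frac{1050125827561}{94530903417}$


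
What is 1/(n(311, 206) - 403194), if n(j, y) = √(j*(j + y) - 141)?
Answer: -201597/81282620495 - √160646/162565240990 ≈ -2.4827e-6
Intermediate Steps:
n(j, y) = √(-141 + j*(j + y))
1/(n(311, 206) - 403194) = 1/(√(-141 + 311² + 311*206) - 403194) = 1/(√(-141 + 96721 + 64066) - 403194) = 1/(√160646 - 403194) = 1/(-403194 + √160646)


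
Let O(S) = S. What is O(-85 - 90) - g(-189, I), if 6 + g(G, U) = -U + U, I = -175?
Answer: -169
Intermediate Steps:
g(G, U) = -6 (g(G, U) = -6 + (-U + U) = -6 + 0 = -6)
O(-85 - 90) - g(-189, I) = (-85 - 90) - 1*(-6) = -175 + 6 = -169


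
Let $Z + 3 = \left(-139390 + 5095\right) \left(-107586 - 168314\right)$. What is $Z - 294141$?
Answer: $37051696356$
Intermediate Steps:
$Z = 37051990497$ ($Z = -3 + \left(-139390 + 5095\right) \left(-107586 - 168314\right) = -3 - -37051990500 = -3 + 37051990500 = 37051990497$)
$Z - 294141 = 37051990497 - 294141 = 37051696356$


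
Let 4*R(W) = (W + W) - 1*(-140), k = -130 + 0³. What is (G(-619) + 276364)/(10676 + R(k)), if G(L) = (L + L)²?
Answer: 904504/5323 ≈ 169.92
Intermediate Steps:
G(L) = 4*L² (G(L) = (2*L)² = 4*L²)
k = -130 (k = -130 + 0 = -130)
R(W) = 35 + W/2 (R(W) = ((W + W) - 1*(-140))/4 = (2*W + 140)/4 = (140 + 2*W)/4 = 35 + W/2)
(G(-619) + 276364)/(10676 + R(k)) = (4*(-619)² + 276364)/(10676 + (35 + (½)*(-130))) = (4*383161 + 276364)/(10676 + (35 - 65)) = (1532644 + 276364)/(10676 - 30) = 1809008/10646 = 1809008*(1/10646) = 904504/5323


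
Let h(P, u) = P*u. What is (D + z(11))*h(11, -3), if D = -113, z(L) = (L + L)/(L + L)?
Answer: 3696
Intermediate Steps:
z(L) = 1 (z(L) = (2*L)/((2*L)) = (2*L)*(1/(2*L)) = 1)
(D + z(11))*h(11, -3) = (-113 + 1)*(11*(-3)) = -112*(-33) = 3696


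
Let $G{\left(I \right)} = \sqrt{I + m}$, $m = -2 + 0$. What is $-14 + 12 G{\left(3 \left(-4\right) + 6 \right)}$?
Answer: $-14 + 24 i \sqrt{2} \approx -14.0 + 33.941 i$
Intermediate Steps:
$m = -2$
$G{\left(I \right)} = \sqrt{-2 + I}$ ($G{\left(I \right)} = \sqrt{I - 2} = \sqrt{-2 + I}$)
$-14 + 12 G{\left(3 \left(-4\right) + 6 \right)} = -14 + 12 \sqrt{-2 + \left(3 \left(-4\right) + 6\right)} = -14 + 12 \sqrt{-2 + \left(-12 + 6\right)} = -14 + 12 \sqrt{-2 - 6} = -14 + 12 \sqrt{-8} = -14 + 12 \cdot 2 i \sqrt{2} = -14 + 24 i \sqrt{2}$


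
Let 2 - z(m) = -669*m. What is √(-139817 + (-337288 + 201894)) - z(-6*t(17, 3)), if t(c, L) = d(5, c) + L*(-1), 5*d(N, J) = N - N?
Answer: -12044 + 3*I*√30579 ≈ -12044.0 + 524.61*I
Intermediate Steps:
d(N, J) = 0 (d(N, J) = (N - N)/5 = (⅕)*0 = 0)
t(c, L) = -L (t(c, L) = 0 + L*(-1) = 0 - L = -L)
z(m) = 2 + 669*m (z(m) = 2 - (-669)*m = 2 + 669*m)
√(-139817 + (-337288 + 201894)) - z(-6*t(17, 3)) = √(-139817 + (-337288 + 201894)) - (2 + 669*(-(-6)*3)) = √(-139817 - 135394) - (2 + 669*(-6*(-3))) = √(-275211) - (2 + 669*18) = 3*I*√30579 - (2 + 12042) = 3*I*√30579 - 1*12044 = 3*I*√30579 - 12044 = -12044 + 3*I*√30579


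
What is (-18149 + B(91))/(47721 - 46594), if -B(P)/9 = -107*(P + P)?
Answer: 157117/1127 ≈ 139.41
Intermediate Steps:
B(P) = 1926*P (B(P) = -(-963)*(P + P) = -(-963)*2*P = -(-1926)*P = 1926*P)
(-18149 + B(91))/(47721 - 46594) = (-18149 + 1926*91)/(47721 - 46594) = (-18149 + 175266)/1127 = 157117*(1/1127) = 157117/1127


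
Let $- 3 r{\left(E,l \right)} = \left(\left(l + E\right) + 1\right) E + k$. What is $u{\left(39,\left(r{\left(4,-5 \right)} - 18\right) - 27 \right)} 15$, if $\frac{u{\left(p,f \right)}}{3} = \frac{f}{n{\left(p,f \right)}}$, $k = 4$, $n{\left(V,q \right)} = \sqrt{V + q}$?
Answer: $\frac{2085 i \sqrt{66}}{22} \approx 769.94 i$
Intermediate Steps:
$r{\left(E,l \right)} = - \frac{4}{3} - \frac{E \left(1 + E + l\right)}{3}$ ($r{\left(E,l \right)} = - \frac{\left(\left(l + E\right) + 1\right) E + 4}{3} = - \frac{\left(\left(E + l\right) + 1\right) E + 4}{3} = - \frac{\left(1 + E + l\right) E + 4}{3} = - \frac{E \left(1 + E + l\right) + 4}{3} = - \frac{4 + E \left(1 + E + l\right)}{3} = - \frac{4}{3} - \frac{E \left(1 + E + l\right)}{3}$)
$u{\left(p,f \right)} = \frac{3 f}{\sqrt{f + p}}$ ($u{\left(p,f \right)} = 3 \frac{f}{\sqrt{p + f}} = 3 \frac{f}{\sqrt{f + p}} = \frac{3 f}{\sqrt{f + p}}$)
$u{\left(39,\left(r{\left(4,-5 \right)} - 18\right) - 27 \right)} 15 = \frac{3 \left(\left(\left(- \frac{4}{3} - \frac{4}{3} - \frac{4^{2}}{3} - \frac{4}{3} \left(-5\right)\right) - 18\right) - 27\right)}{\sqrt{\left(\left(\left(- \frac{4}{3} - \frac{4}{3} - \frac{4^{2}}{3} - \frac{4}{3} \left(-5\right)\right) - 18\right) - 27\right) + 39}} \cdot 15 = \frac{3 \left(\left(\left(- \frac{4}{3} - \frac{4}{3} - \frac{16}{3} + \frac{20}{3}\right) - 18\right) - 27\right)}{\sqrt{\left(\left(\left(- \frac{4}{3} - \frac{4}{3} - \frac{16}{3} + \frac{20}{3}\right) - 18\right) - 27\right) + 39}} \cdot 15 = \frac{3 \left(\left(- \frac{4}{3} - 18\right) - 27\right)}{\sqrt{\left(\left(- \frac{4}{3} - 18\right) - 27\right) + 39}} \cdot 15 = \frac{3 \left(- \frac{58}{3} - 27\right)}{\sqrt{\left(- \frac{58}{3} - 27\right) + 39}} \cdot 15 = 3 \left(- \frac{139}{3}\right) \frac{1}{\sqrt{- \frac{139}{3} + 39}} \cdot 15 = 3 \left(- \frac{139}{3}\right) \frac{1}{\sqrt{- \frac{22}{3}}} \cdot 15 = 3 \left(- \frac{139}{3}\right) \left(- \frac{i \sqrt{66}}{22}\right) 15 = \frac{139 i \sqrt{66}}{22} \cdot 15 = \frac{2085 i \sqrt{66}}{22}$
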